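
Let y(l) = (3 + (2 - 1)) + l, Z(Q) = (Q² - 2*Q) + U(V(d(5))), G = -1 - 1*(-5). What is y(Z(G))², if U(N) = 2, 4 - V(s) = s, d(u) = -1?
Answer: 196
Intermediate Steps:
G = 4 (G = -1 + 5 = 4)
V(s) = 4 - s
Z(Q) = 2 + Q² - 2*Q (Z(Q) = (Q² - 2*Q) + 2 = 2 + Q² - 2*Q)
y(l) = 4 + l (y(l) = (3 + 1) + l = 4 + l)
y(Z(G))² = (4 + (2 + 4² - 2*4))² = (4 + (2 + 16 - 8))² = (4 + 10)² = 14² = 196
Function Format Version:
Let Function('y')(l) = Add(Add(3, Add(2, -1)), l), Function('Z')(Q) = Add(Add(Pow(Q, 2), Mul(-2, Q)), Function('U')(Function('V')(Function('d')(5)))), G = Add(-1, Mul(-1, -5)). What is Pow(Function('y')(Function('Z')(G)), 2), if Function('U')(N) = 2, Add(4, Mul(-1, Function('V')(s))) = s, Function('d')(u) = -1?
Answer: 196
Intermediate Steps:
G = 4 (G = Add(-1, 5) = 4)
Function('V')(s) = Add(4, Mul(-1, s))
Function('Z')(Q) = Add(2, Pow(Q, 2), Mul(-2, Q)) (Function('Z')(Q) = Add(Add(Pow(Q, 2), Mul(-2, Q)), 2) = Add(2, Pow(Q, 2), Mul(-2, Q)))
Function('y')(l) = Add(4, l) (Function('y')(l) = Add(Add(3, 1), l) = Add(4, l))
Pow(Function('y')(Function('Z')(G)), 2) = Pow(Add(4, Add(2, Pow(4, 2), Mul(-2, 4))), 2) = Pow(Add(4, Add(2, 16, -8)), 2) = Pow(Add(4, 10), 2) = Pow(14, 2) = 196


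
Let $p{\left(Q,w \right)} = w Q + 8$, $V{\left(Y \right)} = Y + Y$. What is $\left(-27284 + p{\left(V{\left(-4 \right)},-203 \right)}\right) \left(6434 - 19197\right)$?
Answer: $327396476$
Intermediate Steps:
$V{\left(Y \right)} = 2 Y$
$p{\left(Q,w \right)} = 8 + Q w$ ($p{\left(Q,w \right)} = Q w + 8 = 8 + Q w$)
$\left(-27284 + p{\left(V{\left(-4 \right)},-203 \right)}\right) \left(6434 - 19197\right) = \left(-27284 + \left(8 + 2 \left(-4\right) \left(-203\right)\right)\right) \left(6434 - 19197\right) = \left(-27284 + \left(8 - -1624\right)\right) \left(-12763\right) = \left(-27284 + \left(8 + 1624\right)\right) \left(-12763\right) = \left(-27284 + 1632\right) \left(-12763\right) = \left(-25652\right) \left(-12763\right) = 327396476$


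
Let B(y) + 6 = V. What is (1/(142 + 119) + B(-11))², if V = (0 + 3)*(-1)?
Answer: 5513104/68121 ≈ 80.931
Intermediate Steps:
V = -3 (V = 3*(-1) = -3)
B(y) = -9 (B(y) = -6 - 3 = -9)
(1/(142 + 119) + B(-11))² = (1/(142 + 119) - 9)² = (1/261 - 9)² = (-2348/261)² = 5513104/68121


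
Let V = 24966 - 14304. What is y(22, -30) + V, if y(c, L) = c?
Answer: 10684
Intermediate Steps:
V = 10662
y(22, -30) + V = 22 + 10662 = 10684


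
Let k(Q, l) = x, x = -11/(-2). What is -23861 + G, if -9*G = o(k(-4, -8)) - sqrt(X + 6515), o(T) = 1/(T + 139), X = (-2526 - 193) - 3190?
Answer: -62062463/2601 + sqrt(606)/9 ≈ -23858.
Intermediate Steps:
x = 11/2 (x = -11*(-1/2) = 11/2 ≈ 5.5000)
k(Q, l) = 11/2
X = -5909 (X = -2719 - 3190 = -5909)
o(T) = 1/(139 + T)
G = -2/2601 + sqrt(606)/9 (G = -(1/(139 + 11/2) - sqrt(-5909 + 6515))/9 = -(1/(289/2) - sqrt(606))/9 = -(2/289 - sqrt(606))/9 = -2/2601 + sqrt(606)/9 ≈ 2.7345)
-23861 + G = -23861 + (-2/2601 + sqrt(606)/9) = -62062463/2601 + sqrt(606)/9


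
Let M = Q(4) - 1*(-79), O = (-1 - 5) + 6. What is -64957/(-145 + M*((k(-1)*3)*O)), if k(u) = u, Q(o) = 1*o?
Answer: 64957/145 ≈ 447.98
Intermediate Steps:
Q(o) = o
O = 0 (O = -6 + 6 = 0)
M = 83 (M = 4 - 1*(-79) = 4 + 79 = 83)
-64957/(-145 + M*((k(-1)*3)*O)) = -64957/(-145 + 83*(-1*3*0)) = -64957/(-145 + 83*(-3*0)) = -64957/(-145 + 83*0) = -64957/(-145 + 0) = -64957/(-145) = -64957*(-1/145) = 64957/145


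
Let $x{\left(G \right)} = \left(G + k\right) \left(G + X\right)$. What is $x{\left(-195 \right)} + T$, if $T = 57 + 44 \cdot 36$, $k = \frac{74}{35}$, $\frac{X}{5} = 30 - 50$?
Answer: $\frac{409796}{7} \approx 58542.0$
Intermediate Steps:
$X = -100$ ($X = 5 \left(30 - 50\right) = 5 \left(-20\right) = -100$)
$k = \frac{74}{35}$ ($k = 74 \cdot \frac{1}{35} = \frac{74}{35} \approx 2.1143$)
$T = 1641$ ($T = 57 + 1584 = 1641$)
$x{\left(G \right)} = \left(-100 + G\right) \left(\frac{74}{35} + G\right)$ ($x{\left(G \right)} = \left(G + \frac{74}{35}\right) \left(G - 100\right) = \left(\frac{74}{35} + G\right) \left(-100 + G\right) = \left(-100 + G\right) \left(\frac{74}{35} + G\right)$)
$x{\left(-195 \right)} + T = \left(- \frac{1480}{7} + \left(-195\right)^{2} - - \frac{133614}{7}\right) + 1641 = \left(- \frac{1480}{7} + 38025 + \frac{133614}{7}\right) + 1641 = \frac{398309}{7} + 1641 = \frac{409796}{7}$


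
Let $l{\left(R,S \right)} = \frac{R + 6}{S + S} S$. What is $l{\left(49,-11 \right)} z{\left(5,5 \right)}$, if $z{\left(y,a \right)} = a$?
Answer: $\frac{275}{2} \approx 137.5$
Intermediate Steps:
$l{\left(R,S \right)} = 3 + \frac{R}{2}$ ($l{\left(R,S \right)} = \frac{6 + R}{2 S} S = 3 + \frac{R}{2}$)
$l{\left(49,-11 \right)} z{\left(5,5 \right)} = \left(3 + \frac{1}{2} \cdot 49\right) 5 = \left(3 + \frac{49}{2}\right) 5 = \frac{55}{2} \cdot 5 = \frac{275}{2}$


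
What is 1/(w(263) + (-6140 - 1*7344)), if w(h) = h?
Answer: -1/13221 ≈ -7.5637e-5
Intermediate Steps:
1/(w(263) + (-6140 - 1*7344)) = 1/(263 + (-6140 - 1*7344)) = 1/(263 + (-6140 - 7344)) = 1/(263 - 13484) = 1/(-13221) = -1/13221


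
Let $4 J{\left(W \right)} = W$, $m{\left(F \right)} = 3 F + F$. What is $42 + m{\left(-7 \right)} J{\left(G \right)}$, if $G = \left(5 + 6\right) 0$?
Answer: $42$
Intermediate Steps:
$G = 0$ ($G = 11 \cdot 0 = 0$)
$m{\left(F \right)} = 4 F$
$J{\left(W \right)} = \frac{W}{4}$
$42 + m{\left(-7 \right)} J{\left(G \right)} = 42 + 4 \left(-7\right) \frac{1}{4} \cdot 0 = 42 - 0 = 42 + 0 = 42$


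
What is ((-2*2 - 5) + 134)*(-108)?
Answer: -13500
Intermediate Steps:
((-2*2 - 5) + 134)*(-108) = ((-4 - 5) + 134)*(-108) = (-9 + 134)*(-108) = 125*(-108) = -13500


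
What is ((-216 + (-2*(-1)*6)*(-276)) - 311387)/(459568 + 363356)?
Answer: -314915/822924 ≈ -0.38268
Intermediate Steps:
((-216 + (-2*(-1)*6)*(-276)) - 311387)/(459568 + 363356) = ((-216 + (2*6)*(-276)) - 311387)/822924 = ((-216 + 12*(-276)) - 311387)*(1/822924) = ((-216 - 3312) - 311387)*(1/822924) = (-3528 - 311387)*(1/822924) = -314915*1/822924 = -314915/822924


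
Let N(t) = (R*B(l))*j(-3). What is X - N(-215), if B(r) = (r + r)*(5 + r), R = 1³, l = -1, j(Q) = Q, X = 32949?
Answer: 32925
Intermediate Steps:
R = 1
B(r) = 2*r*(5 + r) (B(r) = (2*r)*(5 + r) = 2*r*(5 + r))
N(t) = 24 (N(t) = (1*(2*(-1)*(5 - 1)))*(-3) = (1*(2*(-1)*4))*(-3) = (1*(-8))*(-3) = -8*(-3) = 24)
X - N(-215) = 32949 - 1*24 = 32949 - 24 = 32925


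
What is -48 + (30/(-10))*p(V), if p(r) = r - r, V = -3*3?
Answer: -48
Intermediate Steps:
V = -9
p(r) = 0
-48 + (30/(-10))*p(V) = -48 + (30/(-10))*0 = -48 + (30*(-1/10))*0 = -48 - 3*0 = -48 + 0 = -48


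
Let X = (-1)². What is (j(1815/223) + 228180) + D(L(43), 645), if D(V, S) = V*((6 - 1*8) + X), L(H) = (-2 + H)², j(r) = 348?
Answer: 226847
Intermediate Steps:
X = 1
D(V, S) = -V (D(V, S) = V*((6 - 1*8) + 1) = V*((6 - 8) + 1) = V*(-2 + 1) = V*(-1) = -V)
(j(1815/223) + 228180) + D(L(43), 645) = (348 + 228180) - (-2 + 43)² = 228528 - 1*41² = 228528 - 1*1681 = 228528 - 1681 = 226847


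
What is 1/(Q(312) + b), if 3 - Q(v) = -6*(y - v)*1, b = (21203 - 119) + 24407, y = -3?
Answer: 1/43604 ≈ 2.2934e-5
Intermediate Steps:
b = 45491 (b = 21084 + 24407 = 45491)
Q(v) = -15 - 6*v (Q(v) = 3 - (-6*(-3 - v)) = 3 - (18 + 6*v) = 3 + (-18 - 6*v) = -15 - 6*v)
1/(Q(312) + b) = 1/((-15 - 6*312) + 45491) = 1/((-15 - 1872) + 45491) = 1/(-1887 + 45491) = 1/43604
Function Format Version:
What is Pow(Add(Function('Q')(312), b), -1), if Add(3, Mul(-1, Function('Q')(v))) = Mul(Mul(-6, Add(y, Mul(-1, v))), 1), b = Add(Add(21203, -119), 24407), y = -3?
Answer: Rational(1, 43604) ≈ 2.2934e-5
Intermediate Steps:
b = 45491 (b = Add(21084, 24407) = 45491)
Function('Q')(v) = Add(-15, Mul(-6, v)) (Function('Q')(v) = Add(3, Mul(-1, Mul(Mul(-6, Add(-3, Mul(-1, v))), 1))) = Add(3, Mul(-1, Mul(Add(18, Mul(6, v)), 1))) = Add(3, Mul(-1, Add(18, Mul(6, v)))) = Add(3, Add(-18, Mul(-6, v))) = Add(-15, Mul(-6, v)))
Pow(Add(Function('Q')(312), b), -1) = Pow(Add(Add(-15, Mul(-6, 312)), 45491), -1) = Pow(Add(Add(-15, -1872), 45491), -1) = Pow(Add(-1887, 45491), -1) = Pow(43604, -1) = Rational(1, 43604)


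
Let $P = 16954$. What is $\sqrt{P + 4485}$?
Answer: $\sqrt{21439} \approx 146.42$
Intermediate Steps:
$\sqrt{P + 4485} = \sqrt{16954 + 4485} = \sqrt{21439}$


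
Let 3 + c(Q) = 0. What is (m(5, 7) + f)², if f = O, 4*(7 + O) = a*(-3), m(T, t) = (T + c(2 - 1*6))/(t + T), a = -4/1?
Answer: 529/36 ≈ 14.694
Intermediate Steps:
a = -4 (a = -4*1 = -4)
c(Q) = -3 (c(Q) = -3 + 0 = -3)
m(T, t) = (-3 + T)/(T + t) (m(T, t) = (T - 3)/(t + T) = (-3 + T)/(T + t))
O = -4 (O = -7 + (-4*(-3))/4 = -7 + (¼)*12 = -7 + 3 = -4)
f = -4
(m(5, 7) + f)² = ((-3 + 5)/(5 + 7) - 4)² = (2/12 - 4)² = ((1/12)*2 - 4)² = (⅙ - 4)² = (-23/6)² = 529/36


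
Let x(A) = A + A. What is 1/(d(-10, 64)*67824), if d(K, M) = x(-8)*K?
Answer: 1/10851840 ≈ 9.2150e-8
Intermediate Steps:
x(A) = 2*A
d(K, M) = -16*K (d(K, M) = (2*(-8))*K = -16*K)
1/(d(-10, 64)*67824) = 1/(-16*(-10)*67824) = (1/67824)/160 = (1/160)*(1/67824) = 1/10851840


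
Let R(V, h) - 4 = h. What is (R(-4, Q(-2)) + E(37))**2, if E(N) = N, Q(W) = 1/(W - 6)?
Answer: 106929/64 ≈ 1670.8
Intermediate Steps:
Q(W) = 1/(-6 + W)
R(V, h) = 4 + h
(R(-4, Q(-2)) + E(37))**2 = ((4 + 1/(-6 - 2)) + 37)**2 = ((4 + 1/(-8)) + 37)**2 = ((4 - 1/8) + 37)**2 = (31/8 + 37)**2 = (327/8)**2 = 106929/64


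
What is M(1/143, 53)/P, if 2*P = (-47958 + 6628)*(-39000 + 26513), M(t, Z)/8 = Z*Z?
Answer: 22472/258043855 ≈ 8.7086e-5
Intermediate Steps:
M(t, Z) = 8*Z² (M(t, Z) = 8*(Z*Z) = 8*Z²)
P = 258043855 (P = ((-47958 + 6628)*(-39000 + 26513))/2 = (-41330*(-12487))/2 = (½)*516087710 = 258043855)
M(1/143, 53)/P = (8*53²)/258043855 = (8*2809)*(1/258043855) = 22472*(1/258043855) = 22472/258043855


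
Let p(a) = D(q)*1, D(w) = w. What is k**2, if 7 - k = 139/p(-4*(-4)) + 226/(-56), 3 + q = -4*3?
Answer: 72709729/176400 ≈ 412.19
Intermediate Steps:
q = -15 (q = -3 - 4*3 = -3 - 12 = -15)
p(a) = -15 (p(a) = -15*1 = -15)
k = 8527/420 (k = 7 - (139/(-15) + 226/(-56)) = 7 - (139*(-1/15) + 226*(-1/56)) = 7 - (-139/15 - 113/28) = 7 - 1*(-5587/420) = 7 + 5587/420 = 8527/420 ≈ 20.302)
k**2 = (8527/420)**2 = 72709729/176400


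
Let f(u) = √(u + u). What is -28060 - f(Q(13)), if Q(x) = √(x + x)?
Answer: -28060 - 2^(¾)*13^(¼) ≈ -28063.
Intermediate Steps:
Q(x) = √2*√x (Q(x) = √(2*x) = √2*√x)
f(u) = √2*√u (f(u) = √(2*u) = √2*√u)
-28060 - f(Q(13)) = -28060 - √2*√(√2*√13) = -28060 - √2*√(√26) = -28060 - √2*26^(¼) = -28060 - 2^(¾)*13^(¼)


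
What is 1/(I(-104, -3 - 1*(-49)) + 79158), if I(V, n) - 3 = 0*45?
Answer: 1/79161 ≈ 1.2632e-5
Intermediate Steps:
I(V, n) = 3 (I(V, n) = 3 + 0*45 = 3 + 0 = 3)
1/(I(-104, -3 - 1*(-49)) + 79158) = 1/(3 + 79158) = 1/79161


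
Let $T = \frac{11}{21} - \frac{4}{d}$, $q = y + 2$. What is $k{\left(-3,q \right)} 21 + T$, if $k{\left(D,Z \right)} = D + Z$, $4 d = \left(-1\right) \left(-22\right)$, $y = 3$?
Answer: $\frac{9655}{231} \approx 41.797$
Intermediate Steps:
$q = 5$ ($q = 3 + 2 = 5$)
$d = \frac{11}{2}$ ($d = \frac{\left(-1\right) \left(-22\right)}{4} = \frac{1}{4} \cdot 22 = \frac{11}{2} \approx 5.5$)
$T = - \frac{47}{231}$ ($T = \frac{11}{21} - \frac{4}{\frac{11}{2}} = 11 \cdot \frac{1}{21} - \frac{8}{11} = \frac{11}{21} - \frac{8}{11} = - \frac{47}{231} \approx -0.20346$)
$k{\left(-3,q \right)} 21 + T = \left(-3 + 5\right) 21 - \frac{47}{231} = 2 \cdot 21 - \frac{47}{231} = 42 - \frac{47}{231} = \frac{9655}{231}$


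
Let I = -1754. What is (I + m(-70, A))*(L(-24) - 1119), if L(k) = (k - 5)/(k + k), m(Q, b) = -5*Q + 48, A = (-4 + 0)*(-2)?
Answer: 6066179/4 ≈ 1.5165e+6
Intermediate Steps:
A = 8 (A = -4*(-2) = 8)
m(Q, b) = 48 - 5*Q
L(k) = (-5 + k)/(2*k) (L(k) = (-5 + k)/((2*k)) = (-5 + k)*(1/(2*k)) = (-5 + k)/(2*k))
(I + m(-70, A))*(L(-24) - 1119) = (-1754 + (48 - 5*(-70)))*((½)*(-5 - 24)/(-24) - 1119) = (-1754 + (48 + 350))*((½)*(-1/24)*(-29) - 1119) = (-1754 + 398)*(29/48 - 1119) = -1356*(-53683/48) = 6066179/4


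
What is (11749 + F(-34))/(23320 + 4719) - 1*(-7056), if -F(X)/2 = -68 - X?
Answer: 197855001/28039 ≈ 7056.4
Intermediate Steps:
F(X) = 136 + 2*X (F(X) = -2*(-68 - X) = 136 + 2*X)
(11749 + F(-34))/(23320 + 4719) - 1*(-7056) = (11749 + (136 + 2*(-34)))/(23320 + 4719) - 1*(-7056) = (11749 + (136 - 68))/28039 + 7056 = (11749 + 68)*(1/28039) + 7056 = 11817*(1/28039) + 7056 = 11817/28039 + 7056 = 197855001/28039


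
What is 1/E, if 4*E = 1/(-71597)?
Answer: -286388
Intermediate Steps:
E = -1/286388 (E = (¼)/(-71597) = (¼)*(-1/71597) = -1/286388 ≈ -3.4918e-6)
1/E = 1/(-1/286388) = -286388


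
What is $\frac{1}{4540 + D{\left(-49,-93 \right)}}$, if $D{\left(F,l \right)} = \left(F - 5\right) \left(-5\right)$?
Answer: $\frac{1}{4810} \approx 0.0002079$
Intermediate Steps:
$D{\left(F,l \right)} = 25 - 5 F$ ($D{\left(F,l \right)} = \left(-5 + F\right) \left(-5\right) = 25 - 5 F$)
$\frac{1}{4540 + D{\left(-49,-93 \right)}} = \frac{1}{4540 + \left(25 - -245\right)} = \frac{1}{4540 + \left(25 + 245\right)} = \frac{1}{4540 + 270} = \frac{1}{4810}$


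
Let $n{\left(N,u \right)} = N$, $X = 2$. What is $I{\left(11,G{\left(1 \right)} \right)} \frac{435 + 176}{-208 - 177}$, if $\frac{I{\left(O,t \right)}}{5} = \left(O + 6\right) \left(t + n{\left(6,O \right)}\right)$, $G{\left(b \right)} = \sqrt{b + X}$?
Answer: $- \frac{62322}{77} - \frac{10387 \sqrt{3}}{77} \approx -1043.0$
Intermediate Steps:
$G{\left(b \right)} = \sqrt{2 + b}$ ($G{\left(b \right)} = \sqrt{b + 2} = \sqrt{2 + b}$)
$I{\left(O,t \right)} = 5 \left(6 + O\right) \left(6 + t\right)$ ($I{\left(O,t \right)} = 5 \left(O + 6\right) \left(t + 6\right) = 5 \left(6 + O\right) \left(6 + t\right)$)
$I{\left(11,G{\left(1 \right)} \right)} \frac{435 + 176}{-208 - 177} = \left(180 + 30 \cdot 11 + 30 \sqrt{2 + 1} + 5 \cdot 11 \sqrt{2 + 1}\right) \frac{435 + 176}{-208 - 177} = \left(180 + 330 + 30 \sqrt{3} + 5 \cdot 11 \sqrt{3}\right) \frac{611}{-385} = \left(180 + 330 + 30 \sqrt{3} + 55 \sqrt{3}\right) 611 \left(- \frac{1}{385}\right) = \left(510 + 85 \sqrt{3}\right) \left(- \frac{611}{385}\right) = - \frac{62322}{77} - \frac{10387 \sqrt{3}}{77}$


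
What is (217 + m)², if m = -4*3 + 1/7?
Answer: 2062096/49 ≈ 42084.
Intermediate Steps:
m = -83/7 (m = -12 + ⅐ = -83/7 ≈ -11.857)
(217 + m)² = (217 - 83/7)² = (1436/7)² = 2062096/49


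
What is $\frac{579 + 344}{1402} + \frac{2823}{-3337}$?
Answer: $- \frac{877795}{4678474} \approx -0.18762$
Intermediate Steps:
$\frac{579 + 344}{1402} + \frac{2823}{-3337} = 923 \cdot \frac{1}{1402} + 2823 \left(- \frac{1}{3337}\right) = \frac{923}{1402} - \frac{2823}{3337} = - \frac{877795}{4678474}$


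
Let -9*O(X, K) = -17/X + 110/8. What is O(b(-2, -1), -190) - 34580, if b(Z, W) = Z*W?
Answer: -414967/12 ≈ -34581.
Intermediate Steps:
b(Z, W) = W*Z
O(X, K) = -55/36 + 17/(9*X) (O(X, K) = -(-17/X + 110/8)/9 = -(-17/X + 110*(⅛))/9 = -(-17/X + 55/4)/9 = -(55/4 - 17/X)/9 = -55/36 + 17/(9*X))
O(b(-2, -1), -190) - 34580 = (68 - (-55)*(-2))/(36*((-1*(-2)))) - 34580 = (1/36)*(68 - 55*2)/2 - 34580 = (1/36)*(½)*(68 - 110) - 34580 = (1/36)*(½)*(-42) - 34580 = -7/12 - 34580 = -414967/12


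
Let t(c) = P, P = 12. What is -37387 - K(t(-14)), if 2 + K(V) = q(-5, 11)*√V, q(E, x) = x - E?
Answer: -37385 - 32*√3 ≈ -37440.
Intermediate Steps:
t(c) = 12
K(V) = -2 + 16*√V (K(V) = -2 + (11 - 1*(-5))*√V = -2 + (11 + 5)*√V = -2 + 16*√V)
-37387 - K(t(-14)) = -37387 - (-2 + 16*√12) = -37387 - (-2 + 16*(2*√3)) = -37387 - (-2 + 32*√3) = -37387 + (2 - 32*√3) = -37385 - 32*√3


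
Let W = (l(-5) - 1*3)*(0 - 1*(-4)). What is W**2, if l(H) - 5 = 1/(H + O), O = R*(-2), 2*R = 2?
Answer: 2704/49 ≈ 55.184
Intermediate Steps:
R = 1 (R = (1/2)*2 = 1)
O = -2 (O = 1*(-2) = -2)
l(H) = 5 + 1/(-2 + H) (l(H) = 5 + 1/(H - 2) = 5 + 1/(-2 + H))
W = 52/7 (W = ((-9 + 5*(-5))/(-2 - 5) - 1*3)*(0 - 1*(-4)) = ((-9 - 25)/(-7) - 3)*(0 + 4) = (-1/7*(-34) - 3)*4 = (34/7 - 3)*4 = (13/7)*4 = 52/7 ≈ 7.4286)
W**2 = (52/7)**2 = 2704/49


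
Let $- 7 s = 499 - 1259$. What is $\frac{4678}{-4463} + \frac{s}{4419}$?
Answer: $- \frac{141312694}{138053979} \approx -1.0236$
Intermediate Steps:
$s = \frac{760}{7}$ ($s = - \frac{499 - 1259}{7} = \left(- \frac{1}{7}\right) \left(-760\right) = \frac{760}{7} \approx 108.57$)
$\frac{4678}{-4463} + \frac{s}{4419} = \frac{4678}{-4463} + \frac{760}{7 \cdot 4419} = 4678 \left(- \frac{1}{4463}\right) + \frac{760}{7} \cdot \frac{1}{4419} = - \frac{4678}{4463} + \frac{760}{30933} = - \frac{141312694}{138053979}$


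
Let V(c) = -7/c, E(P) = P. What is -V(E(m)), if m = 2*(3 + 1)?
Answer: 7/8 ≈ 0.87500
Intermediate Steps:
m = 8 (m = 2*4 = 8)
-V(E(m)) = -(-7)/8 = -1*(-7/8) = 7/8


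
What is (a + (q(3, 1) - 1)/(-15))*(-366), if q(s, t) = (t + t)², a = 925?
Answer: -1692384/5 ≈ -3.3848e+5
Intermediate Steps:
q(s, t) = 4*t² (q(s, t) = (2*t)² = 4*t²)
(a + (q(3, 1) - 1)/(-15))*(-366) = (925 + (4*1² - 1)/(-15))*(-366) = (925 + (4*1 - 1)*(-1/15))*(-366) = (925 + (4 - 1)*(-1/15))*(-366) = (925 + 3*(-1/15))*(-366) = (925 - ⅕)*(-366) = (4624/5)*(-366) = -1692384/5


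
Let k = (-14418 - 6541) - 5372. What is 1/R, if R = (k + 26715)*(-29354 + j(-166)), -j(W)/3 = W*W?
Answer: -1/43016448 ≈ -2.3247e-8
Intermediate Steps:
j(W) = -3*W**2 (j(W) = -3*W*W = -3*W**2)
k = -26331 (k = -20959 - 5372 = -26331)
R = -43016448 (R = (-26331 + 26715)*(-29354 - 3*(-166)**2) = 384*(-29354 - 3*27556) = 384*(-29354 - 82668) = 384*(-112022) = -43016448)
1/R = 1/(-43016448) = -1/43016448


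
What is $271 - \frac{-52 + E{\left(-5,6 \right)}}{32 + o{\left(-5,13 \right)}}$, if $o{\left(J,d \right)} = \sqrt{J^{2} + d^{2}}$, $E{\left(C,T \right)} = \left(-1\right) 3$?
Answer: $\frac{22669}{83} - \frac{11 \sqrt{194}}{166} \approx 272.2$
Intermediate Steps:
$E{\left(C,T \right)} = -3$
$271 - \frac{-52 + E{\left(-5,6 \right)}}{32 + o{\left(-5,13 \right)}} = 271 - \frac{-52 - 3}{32 + \sqrt{\left(-5\right)^{2} + 13^{2}}} = 271 - - \frac{55}{32 + \sqrt{25 + 169}} = 271 - - \frac{55}{32 + \sqrt{194}} = 271 + \frac{55}{32 + \sqrt{194}}$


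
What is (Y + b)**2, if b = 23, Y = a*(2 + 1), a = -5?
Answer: 64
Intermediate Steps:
Y = -15 (Y = -5*(2 + 1) = -5*3 = -15)
(Y + b)**2 = (-15 + 23)**2 = 8**2 = 64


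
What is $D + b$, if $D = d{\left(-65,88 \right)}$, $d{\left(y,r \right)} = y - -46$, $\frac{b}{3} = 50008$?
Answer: $150005$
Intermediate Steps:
$b = 150024$ ($b = 3 \cdot 50008 = 150024$)
$d{\left(y,r \right)} = 46 + y$ ($d{\left(y,r \right)} = y + 46 = 46 + y$)
$D = -19$ ($D = 46 - 65 = -19$)
$D + b = -19 + 150024 = 150005$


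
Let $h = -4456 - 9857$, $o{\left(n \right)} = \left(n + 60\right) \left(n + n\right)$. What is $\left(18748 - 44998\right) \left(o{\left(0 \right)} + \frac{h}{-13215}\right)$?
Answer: $- \frac{25047750}{881} \approx -28431.0$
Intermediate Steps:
$o{\left(n \right)} = 2 n \left(60 + n\right)$ ($o{\left(n \right)} = \left(60 + n\right) 2 n = 2 n \left(60 + n\right)$)
$h = -14313$ ($h = -4456 - 9857 = -14313$)
$\left(18748 - 44998\right) \left(o{\left(0 \right)} + \frac{h}{-13215}\right) = \left(18748 - 44998\right) \left(2 \cdot 0 \left(60 + 0\right) - \frac{14313}{-13215}\right) = - 26250 \left(2 \cdot 0 \cdot 60 - - \frac{4771}{4405}\right) = - 26250 \left(0 + \frac{4771}{4405}\right) = \left(-26250\right) \frac{4771}{4405} = - \frac{25047750}{881}$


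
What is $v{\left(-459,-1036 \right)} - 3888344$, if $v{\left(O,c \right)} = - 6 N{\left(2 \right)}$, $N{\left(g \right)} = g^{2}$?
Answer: $-3888368$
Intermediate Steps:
$v{\left(O,c \right)} = -24$ ($v{\left(O,c \right)} = - 6 \cdot 2^{2} = \left(-6\right) 4 = -24$)
$v{\left(-459,-1036 \right)} - 3888344 = -24 - 3888344 = -3888368$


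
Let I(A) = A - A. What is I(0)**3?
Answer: 0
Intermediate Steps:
I(A) = 0
I(0)**3 = 0**3 = 0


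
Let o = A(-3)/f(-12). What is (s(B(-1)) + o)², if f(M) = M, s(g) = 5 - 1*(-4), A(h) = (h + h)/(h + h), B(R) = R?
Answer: 11449/144 ≈ 79.507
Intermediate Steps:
A(h) = 1 (A(h) = (2*h)/((2*h)) = (2*h)*(1/(2*h)) = 1)
s(g) = 9 (s(g) = 5 + 4 = 9)
o = -1/12 (o = 1/(-12) = 1*(-1/12) = -1/12 ≈ -0.083333)
(s(B(-1)) + o)² = (9 - 1/12)² = (107/12)² = 11449/144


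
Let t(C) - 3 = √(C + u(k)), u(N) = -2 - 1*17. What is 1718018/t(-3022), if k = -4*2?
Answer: 2577027/1525 - 859009*I*√3041/1525 ≈ 1689.9 - 31062.0*I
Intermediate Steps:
k = -8
u(N) = -19 (u(N) = -2 - 17 = -19)
t(C) = 3 + √(-19 + C) (t(C) = 3 + √(C - 19) = 3 + √(-19 + C))
1718018/t(-3022) = 1718018/(3 + √(-19 - 3022)) = 1718018/(3 + √(-3041)) = 1718018/(3 + I*√3041)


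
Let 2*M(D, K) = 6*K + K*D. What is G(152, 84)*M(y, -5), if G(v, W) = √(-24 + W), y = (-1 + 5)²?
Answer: -110*√15 ≈ -426.03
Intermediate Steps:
y = 16 (y = 4² = 16)
M(D, K) = 3*K + D*K/2 (M(D, K) = (6*K + K*D)/2 = (6*K + D*K)/2 = 3*K + D*K/2)
G(152, 84)*M(y, -5) = √(-24 + 84)*((½)*(-5)*(6 + 16)) = √60*((½)*(-5)*22) = (2*√15)*(-55) = -110*√15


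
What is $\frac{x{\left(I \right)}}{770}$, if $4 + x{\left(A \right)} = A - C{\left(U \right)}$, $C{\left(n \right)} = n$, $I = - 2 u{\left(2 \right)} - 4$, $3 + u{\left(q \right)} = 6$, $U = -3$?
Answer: $- \frac{1}{70} \approx -0.014286$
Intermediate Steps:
$u{\left(q \right)} = 3$ ($u{\left(q \right)} = -3 + 6 = 3$)
$I = -10$ ($I = \left(-2\right) 3 - 4 = -6 - 4 = -10$)
$x{\left(A \right)} = -1 + A$ ($x{\left(A \right)} = -4 + \left(A - -3\right) = -4 + \left(A + 3\right) = -4 + \left(3 + A\right) = -1 + A$)
$\frac{x{\left(I \right)}}{770} = \frac{-1 - 10}{770} = \left(-11\right) \frac{1}{770} = - \frac{1}{70}$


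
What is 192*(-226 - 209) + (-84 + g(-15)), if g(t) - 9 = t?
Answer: -83610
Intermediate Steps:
g(t) = 9 + t
192*(-226 - 209) + (-84 + g(-15)) = 192*(-226 - 209) + (-84 + (9 - 15)) = 192*(-435) + (-84 - 6) = -83520 - 90 = -83610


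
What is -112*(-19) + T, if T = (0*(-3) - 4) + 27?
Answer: 2151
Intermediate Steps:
T = 23 (T = (0 - 4) + 27 = -4 + 27 = 23)
-112*(-19) + T = -112*(-19) + 23 = 2128 + 23 = 2151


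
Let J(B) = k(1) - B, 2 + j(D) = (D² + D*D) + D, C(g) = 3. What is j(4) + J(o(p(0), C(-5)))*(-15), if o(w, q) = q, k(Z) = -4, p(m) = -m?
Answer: 139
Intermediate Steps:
j(D) = -2 + D + 2*D² (j(D) = -2 + ((D² + D*D) + D) = -2 + ((D² + D²) + D) = -2 + (2*D² + D) = -2 + (D + 2*D²) = -2 + D + 2*D²)
J(B) = -4 - B
j(4) + J(o(p(0), C(-5)))*(-15) = (-2 + 4 + 2*4²) + (-4 - 1*3)*(-15) = (-2 + 4 + 2*16) + (-4 - 3)*(-15) = (-2 + 4 + 32) - 7*(-15) = 34 + 105 = 139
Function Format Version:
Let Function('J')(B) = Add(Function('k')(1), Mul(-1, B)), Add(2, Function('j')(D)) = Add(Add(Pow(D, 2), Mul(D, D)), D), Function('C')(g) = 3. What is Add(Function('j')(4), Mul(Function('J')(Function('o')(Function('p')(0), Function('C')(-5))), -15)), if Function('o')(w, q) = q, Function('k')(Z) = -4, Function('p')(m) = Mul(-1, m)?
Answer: 139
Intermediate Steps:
Function('j')(D) = Add(-2, D, Mul(2, Pow(D, 2))) (Function('j')(D) = Add(-2, Add(Add(Pow(D, 2), Mul(D, D)), D)) = Add(-2, Add(Add(Pow(D, 2), Pow(D, 2)), D)) = Add(-2, Add(Mul(2, Pow(D, 2)), D)) = Add(-2, Add(D, Mul(2, Pow(D, 2)))) = Add(-2, D, Mul(2, Pow(D, 2))))
Function('J')(B) = Add(-4, Mul(-1, B))
Add(Function('j')(4), Mul(Function('J')(Function('o')(Function('p')(0), Function('C')(-5))), -15)) = Add(Add(-2, 4, Mul(2, Pow(4, 2))), Mul(Add(-4, Mul(-1, 3)), -15)) = Add(Add(-2, 4, Mul(2, 16)), Mul(Add(-4, -3), -15)) = Add(Add(-2, 4, 32), Mul(-7, -15)) = Add(34, 105) = 139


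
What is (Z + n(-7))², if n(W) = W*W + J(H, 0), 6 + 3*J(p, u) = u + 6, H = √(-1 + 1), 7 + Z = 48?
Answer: 8100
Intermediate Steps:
Z = 41 (Z = -7 + 48 = 41)
H = 0 (H = √0 = 0)
J(p, u) = u/3 (J(p, u) = -2 + (u + 6)/3 = -2 + (6 + u)/3 = -2 + (2 + u/3) = u/3)
n(W) = W² (n(W) = W*W + (⅓)*0 = W² + 0 = W²)
(Z + n(-7))² = (41 + (-7)²)² = (41 + 49)² = 90² = 8100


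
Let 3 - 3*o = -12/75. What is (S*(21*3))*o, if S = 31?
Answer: 51429/25 ≈ 2057.2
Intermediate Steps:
o = 79/75 (o = 1 - (-4)/75 = 1 - 1/3*(-4/25) = 1 + 4/75 = 79/75 ≈ 1.0533)
(S*(21*3))*o = (31*(21*3))*(79/75) = (31*63)*(79/75) = 1953*(79/75) = 51429/25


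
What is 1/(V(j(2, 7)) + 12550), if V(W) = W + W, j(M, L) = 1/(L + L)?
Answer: 7/87851 ≈ 7.9680e-5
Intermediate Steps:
j(M, L) = 1/(2*L)
V(W) = 2*W
1/(V(j(2, 7)) + 12550) = 1/(2*((½)/7) + 12550) = 1/(2*((½)*(⅐)) + 12550) = 1/(2*(1/14) + 12550) = 1/(⅐ + 12550) = 1/(87851/7) = 7/87851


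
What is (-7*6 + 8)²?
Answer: 1156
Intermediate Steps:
(-7*6 + 8)² = (-42 + 8)² = (-34)² = 1156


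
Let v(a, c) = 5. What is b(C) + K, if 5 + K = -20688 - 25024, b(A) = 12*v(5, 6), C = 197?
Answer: -45657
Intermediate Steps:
b(A) = 60 (b(A) = 12*5 = 60)
K = -45717 (K = -5 + (-20688 - 25024) = -5 - 45712 = -45717)
b(C) + K = 60 - 45717 = -45657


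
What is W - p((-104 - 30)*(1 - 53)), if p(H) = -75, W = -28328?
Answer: -28253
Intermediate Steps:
W - p((-104 - 30)*(1 - 53)) = -28328 - 1*(-75) = -28328 + 75 = -28253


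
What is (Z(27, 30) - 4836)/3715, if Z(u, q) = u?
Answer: -4809/3715 ≈ -1.2945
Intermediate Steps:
(Z(27, 30) - 4836)/3715 = (27 - 4836)/3715 = -4809*1/3715 = -4809/3715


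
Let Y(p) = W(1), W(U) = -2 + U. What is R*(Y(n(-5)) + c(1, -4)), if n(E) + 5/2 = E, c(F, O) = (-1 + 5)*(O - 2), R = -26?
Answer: 650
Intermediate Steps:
c(F, O) = -8 + 4*O (c(F, O) = 4*(-2 + O) = -8 + 4*O)
n(E) = -5/2 + E
Y(p) = -1 (Y(p) = -2 + 1 = -1)
R*(Y(n(-5)) + c(1, -4)) = -26*(-1 + (-8 + 4*(-4))) = -26*(-1 + (-8 - 16)) = -26*(-1 - 24) = -26*(-25) = 650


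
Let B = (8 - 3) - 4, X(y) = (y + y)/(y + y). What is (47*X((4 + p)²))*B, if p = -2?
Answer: 47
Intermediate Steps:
X(y) = 1 (X(y) = (2*y)/((2*y)) = (2*y)*(1/(2*y)) = 1)
B = 1 (B = 5 - 4 = 1)
(47*X((4 + p)²))*B = (47*1)*1 = 47*1 = 47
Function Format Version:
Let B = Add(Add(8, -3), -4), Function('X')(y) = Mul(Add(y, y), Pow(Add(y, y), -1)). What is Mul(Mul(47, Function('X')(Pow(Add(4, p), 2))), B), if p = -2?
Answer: 47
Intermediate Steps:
Function('X')(y) = 1 (Function('X')(y) = Mul(Mul(2, y), Pow(Mul(2, y), -1)) = Mul(Mul(2, y), Mul(Rational(1, 2), Pow(y, -1))) = 1)
B = 1 (B = Add(5, -4) = 1)
Mul(Mul(47, Function('X')(Pow(Add(4, p), 2))), B) = Mul(Mul(47, 1), 1) = Mul(47, 1) = 47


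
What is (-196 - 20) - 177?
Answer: -393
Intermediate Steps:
(-196 - 20) - 177 = -216 - 177 = -393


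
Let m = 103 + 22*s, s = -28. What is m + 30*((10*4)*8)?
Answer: 9087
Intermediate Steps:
m = -513 (m = 103 + 22*(-28) = 103 - 616 = -513)
m + 30*((10*4)*8) = -513 + 30*((10*4)*8) = -513 + 30*(40*8) = -513 + 30*320 = -513 + 9600 = 9087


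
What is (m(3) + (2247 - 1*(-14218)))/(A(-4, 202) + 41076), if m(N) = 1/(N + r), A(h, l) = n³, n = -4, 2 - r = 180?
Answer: 1440687/3588550 ≈ 0.40147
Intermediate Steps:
r = -178 (r = 2 - 1*180 = 2 - 180 = -178)
A(h, l) = -64 (A(h, l) = (-4)³ = -64)
m(N) = 1/(-178 + N) (m(N) = 1/(N - 178) = 1/(-178 + N))
(m(3) + (2247 - 1*(-14218)))/(A(-4, 202) + 41076) = (1/(-178 + 3) + (2247 - 1*(-14218)))/(-64 + 41076) = (1/(-175) + (2247 + 14218))/41012 = (-1/175 + 16465)*(1/41012) = (2881374/175)*(1/41012) = 1440687/3588550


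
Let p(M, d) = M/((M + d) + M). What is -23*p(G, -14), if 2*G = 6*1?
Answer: 69/8 ≈ 8.6250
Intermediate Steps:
G = 3 (G = (6*1)/2 = (½)*6 = 3)
p(M, d) = M/(d + 2*M)
-23*p(G, -14) = -69/(-14 + 2*3) = -69/(-14 + 6) = -69/(-8) = -69*(-1)/8 = -23*(-3/8) = 69/8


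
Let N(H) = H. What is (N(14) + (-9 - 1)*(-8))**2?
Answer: 8836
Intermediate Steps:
(N(14) + (-9 - 1)*(-8))**2 = (14 + (-9 - 1)*(-8))**2 = (14 - 10*(-8))**2 = (14 + 80)**2 = 94**2 = 8836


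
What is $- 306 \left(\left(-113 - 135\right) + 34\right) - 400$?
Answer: $65084$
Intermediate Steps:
$- 306 \left(\left(-113 - 135\right) + 34\right) - 400 = - 306 \left(-248 + 34\right) - 400 = \left(-306\right) \left(-214\right) - 400 = 65484 - 400 = 65084$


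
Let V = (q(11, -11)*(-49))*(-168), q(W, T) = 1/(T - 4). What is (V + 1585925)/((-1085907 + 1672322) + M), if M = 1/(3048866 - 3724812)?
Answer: 5358143504426/1981924367945 ≈ 2.7035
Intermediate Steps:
q(W, T) = 1/(-4 + T)
M = -1/675946 (M = 1/(-675946) = -1/675946 ≈ -1.4794e-6)
V = -2744/5 (V = (-49/(-4 - 11))*(-168) = (-49/(-15))*(-168) = -1/15*(-49)*(-168) = (49/15)*(-168) = -2744/5 ≈ -548.80)
(V + 1585925)/((-1085907 + 1672322) + M) = (-2744/5 + 1585925)/((-1085907 + 1672322) - 1/675946) = 7926881/(5*(586415 - 1/675946)) = 7926881/(5*(396384873589/675946)) = (7926881/5)*(675946/396384873589) = 5358143504426/1981924367945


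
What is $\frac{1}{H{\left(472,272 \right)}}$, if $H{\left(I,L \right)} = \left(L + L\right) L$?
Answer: $\frac{1}{147968} \approx 6.7582 \cdot 10^{-6}$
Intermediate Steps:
$H{\left(I,L \right)} = 2 L^{2}$ ($H{\left(I,L \right)} = 2 L L = 2 L^{2}$)
$\frac{1}{H{\left(472,272 \right)}} = \frac{1}{2 \cdot 272^{2}} = \frac{1}{2 \cdot 73984} = \frac{1}{147968}$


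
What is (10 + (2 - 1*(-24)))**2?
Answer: 1296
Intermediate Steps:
(10 + (2 - 1*(-24)))**2 = (10 + (2 + 24))**2 = (10 + 26)**2 = 36**2 = 1296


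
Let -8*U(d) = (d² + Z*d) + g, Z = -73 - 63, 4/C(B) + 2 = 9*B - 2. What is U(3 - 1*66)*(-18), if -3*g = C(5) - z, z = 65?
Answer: 1158534/41 ≈ 28257.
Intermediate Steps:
C(B) = 4/(-4 + 9*B) (C(B) = 4/(-2 + (9*B - 2)) = 4/(-2 + (-2 + 9*B)) = 4/(-4 + 9*B))
Z = -136
g = 887/41 (g = -(4/(-4 + 9*5) - 1*65)/3 = -(4/(-4 + 45) - 65)/3 = -(4/41 - 65)/3 = -⅓*(-2661/41) = 887/41 ≈ 21.634)
U(d) = -887/328 + 17*d - d²/8 (U(d) = -((d² - 136*d) + 887/41)/8 = -(887/41 + d² - 136*d)/8 = -887/328 + 17*d - d²/8)
U(3 - 1*66)*(-18) = (-887/328 + 17*(3 - 1*66) - (3 - 1*66)²/8)*(-18) = (-887/328 + 17*(3 - 66) - (3 - 66)²/8)*(-18) = (-887/328 + 17*(-63) - ⅛*(-63)²)*(-18) = (-887/328 - 1071 - ⅛*3969)*(-18) = (-887/328 - 1071 - 3969/8)*(-18) = -64363/41*(-18) = 1158534/41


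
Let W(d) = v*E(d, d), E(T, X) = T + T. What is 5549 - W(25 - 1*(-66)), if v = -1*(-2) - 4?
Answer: 5913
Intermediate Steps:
E(T, X) = 2*T
v = -2 (v = 2 - 4 = -2)
W(d) = -4*d
5549 - W(25 - 1*(-66)) = 5549 - (-4)*(25 - 1*(-66)) = 5549 - (-4)*(25 + 66) = 5549 - (-4)*91 = 5549 - 1*(-364) = 5549 + 364 = 5913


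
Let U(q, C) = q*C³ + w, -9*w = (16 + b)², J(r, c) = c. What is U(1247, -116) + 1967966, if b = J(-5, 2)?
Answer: -1944469382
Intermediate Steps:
b = 2
w = -36 (w = -(16 + 2)²/9 = -⅑*18² = -⅑*324 = -36)
U(q, C) = -36 + q*C³ (U(q, C) = q*C³ - 36 = -36 + q*C³)
U(1247, -116) + 1967966 = (-36 + 1247*(-116)³) + 1967966 = (-36 + 1247*(-1560896)) + 1967966 = (-36 - 1946437312) + 1967966 = -1946437348 + 1967966 = -1944469382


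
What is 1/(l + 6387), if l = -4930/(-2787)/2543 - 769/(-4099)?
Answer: 29051010759/185554276091032 ≈ 0.00015656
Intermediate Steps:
l = 5470373299/29051010759 (l = -4930*(-1/2787)*(1/2543) - 769*(-1/4099) = (4930/2787)*(1/2543) + 769/4099 = 4930/7087341 + 769/4099 = 5470373299/29051010759 ≈ 0.18830)
1/(l + 6387) = 1/(5470373299/29051010759 + 6387) = 1/(185554276091032/29051010759) = 29051010759/185554276091032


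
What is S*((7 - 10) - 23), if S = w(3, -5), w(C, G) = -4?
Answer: 104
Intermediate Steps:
S = -4
S*((7 - 10) - 23) = -4*((7 - 10) - 23) = -4*(-3 - 23) = -4*(-26) = 104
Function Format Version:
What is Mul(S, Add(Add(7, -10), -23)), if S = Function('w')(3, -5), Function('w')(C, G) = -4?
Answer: 104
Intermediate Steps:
S = -4
Mul(S, Add(Add(7, -10), -23)) = Mul(-4, Add(Add(7, -10), -23)) = Mul(-4, Add(-3, -23)) = Mul(-4, -26) = 104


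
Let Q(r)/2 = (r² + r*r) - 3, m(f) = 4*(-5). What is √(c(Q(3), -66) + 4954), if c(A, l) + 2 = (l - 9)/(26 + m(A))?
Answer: √19758/2 ≈ 70.282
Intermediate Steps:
m(f) = -20
Q(r) = -6 + 4*r² (Q(r) = 2*((r² + r*r) - 3) = 2*((r² + r²) - 3) = 2*(2*r² - 3) = 2*(-3 + 2*r²) = -6 + 4*r²)
c(A, l) = -7/2 + l/6 (c(A, l) = -2 + (l - 9)/(26 - 20) = -2 + (-9 + l)/6 = -2 + (-9 + l)*(⅙) = -2 + (-3/2 + l/6) = -7/2 + l/6)
√(c(Q(3), -66) + 4954) = √((-7/2 + (⅙)*(-66)) + 4954) = √((-7/2 - 11) + 4954) = √(-29/2 + 4954) = √(9879/2) = √19758/2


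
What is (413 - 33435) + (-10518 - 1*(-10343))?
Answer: -33197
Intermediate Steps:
(413 - 33435) + (-10518 - 1*(-10343)) = -33022 + (-10518 + 10343) = -33022 - 175 = -33197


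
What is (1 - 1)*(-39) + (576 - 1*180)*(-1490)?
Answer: -590040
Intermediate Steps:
(1 - 1)*(-39) + (576 - 1*180)*(-1490) = 0*(-39) + (576 - 180)*(-1490) = 0 + 396*(-1490) = 0 - 590040 = -590040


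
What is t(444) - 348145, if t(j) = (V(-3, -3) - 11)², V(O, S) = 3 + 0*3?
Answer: -348081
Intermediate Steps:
V(O, S) = 3 (V(O, S) = 3 + 0 = 3)
t(j) = 64 (t(j) = (3 - 11)² = (-8)² = 64)
t(444) - 348145 = 64 - 348145 = -348081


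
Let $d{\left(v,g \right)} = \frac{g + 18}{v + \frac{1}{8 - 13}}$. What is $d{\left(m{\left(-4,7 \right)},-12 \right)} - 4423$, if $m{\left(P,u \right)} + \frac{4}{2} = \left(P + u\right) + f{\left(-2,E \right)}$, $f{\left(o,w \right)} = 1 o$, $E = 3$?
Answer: $-4428$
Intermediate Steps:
$f{\left(o,w \right)} = o$
$m{\left(P,u \right)} = -4 + P + u$ ($m{\left(P,u \right)} = -2 - \left(2 - P - u\right) = -2 + \left(-2 + P + u\right) = -4 + P + u$)
$d{\left(v,g \right)} = \frac{18 + g}{- \frac{1}{5} + v}$ ($d{\left(v,g \right)} = \frac{18 + g}{v + \frac{1}{-5}} = \frac{18 + g}{v - \frac{1}{5}} = \frac{18 + g}{- \frac{1}{5} + v}$)
$d{\left(m{\left(-4,7 \right)},-12 \right)} - 4423 = \frac{5 \left(18 - 12\right)}{-1 + 5 \left(-4 - 4 + 7\right)} - 4423 = 5 \frac{1}{-1 + 5 \left(-1\right)} 6 - 4423 = 5 \frac{1}{-1 - 5} \cdot 6 - 4423 = 5 \frac{1}{-6} \cdot 6 - 4423 = 5 \left(- \frac{1}{6}\right) 6 - 4423 = -5 - 4423 = -4428$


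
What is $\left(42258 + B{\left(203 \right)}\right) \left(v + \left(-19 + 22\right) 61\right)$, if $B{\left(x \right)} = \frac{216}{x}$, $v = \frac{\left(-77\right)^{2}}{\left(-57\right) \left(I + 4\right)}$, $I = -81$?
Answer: $\frac{30047941240}{3857} \approx 7.7905 \cdot 10^{6}$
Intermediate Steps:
$v = \frac{77}{57}$ ($v = \frac{\left(-77\right)^{2}}{\left(-57\right) \left(-81 + 4\right)} = \frac{5929}{\left(-57\right) \left(-77\right)} = \frac{5929}{4389} = 5929 \cdot \frac{1}{4389} = \frac{77}{57} \approx 1.3509$)
$\left(42258 + B{\left(203 \right)}\right) \left(v + \left(-19 + 22\right) 61\right) = \left(42258 + \frac{216}{203}\right) \left(\frac{77}{57} + \left(-19 + 22\right) 61\right) = \left(42258 + 216 \cdot \frac{1}{203}\right) \left(\frac{77}{57} + 3 \cdot 61\right) = \left(42258 + \frac{216}{203}\right) \left(\frac{77}{57} + 183\right) = \frac{8578590}{203} \cdot \frac{10508}{57} = \frac{30047941240}{3857}$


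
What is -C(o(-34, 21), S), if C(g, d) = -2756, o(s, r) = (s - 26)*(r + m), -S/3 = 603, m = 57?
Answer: 2756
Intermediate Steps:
S = -1809 (S = -3*603 = -1809)
o(s, r) = (-26 + s)*(57 + r) (o(s, r) = (s - 26)*(r + 57) = (-26 + s)*(57 + r))
-C(o(-34, 21), S) = -1*(-2756) = 2756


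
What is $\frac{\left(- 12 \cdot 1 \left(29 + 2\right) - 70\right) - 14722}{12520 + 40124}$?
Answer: $- \frac{3791}{13161} \approx -0.28805$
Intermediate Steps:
$\frac{\left(- 12 \cdot 1 \left(29 + 2\right) - 70\right) - 14722}{12520 + 40124} = \frac{\left(- 12 \cdot 1 \cdot 31 - 70\right) - 14722}{52644} = \left(\left(\left(-12\right) 31 - 70\right) - 14722\right) \frac{1}{52644} = \left(\left(-372 - 70\right) - 14722\right) \frac{1}{52644} = \left(-442 - 14722\right) \frac{1}{52644} = \left(-15164\right) \frac{1}{52644} = - \frac{3791}{13161}$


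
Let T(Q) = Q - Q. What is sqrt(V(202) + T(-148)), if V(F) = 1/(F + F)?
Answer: sqrt(101)/202 ≈ 0.049752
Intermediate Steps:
T(Q) = 0
V(F) = 1/(2*F)
sqrt(V(202) + T(-148)) = sqrt((1/2)/202 + 0) = sqrt((1/2)*(1/202) + 0) = sqrt(1/404 + 0) = sqrt(1/404) = sqrt(101)/202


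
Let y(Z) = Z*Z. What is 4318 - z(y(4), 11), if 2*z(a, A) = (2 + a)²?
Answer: 4156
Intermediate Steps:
y(Z) = Z²
z(a, A) = (2 + a)²/2
4318 - z(y(4), 11) = 4318 - (2 + 4²)²/2 = 4318 - (2 + 16)²/2 = 4318 - 18²/2 = 4318 - 324/2 = 4318 - 1*162 = 4318 - 162 = 4156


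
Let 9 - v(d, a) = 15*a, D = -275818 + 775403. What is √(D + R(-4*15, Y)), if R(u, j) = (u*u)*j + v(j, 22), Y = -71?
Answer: 4*√15229 ≈ 493.62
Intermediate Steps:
D = 499585
v(d, a) = 9 - 15*a
R(u, j) = -321 + j*u² (R(u, j) = (u*u)*j + (9 - 15*22) = u²*j + (9 - 330) = j*u² - 321 = -321 + j*u²)
√(D + R(-4*15, Y)) = √(499585 + (-321 - 71*(-4*15)²)) = √(499585 + (-321 - 71*(-60)²)) = √(499585 + (-321 - 71*3600)) = √(499585 + (-321 - 255600)) = √(499585 - 255921) = √243664 = 4*√15229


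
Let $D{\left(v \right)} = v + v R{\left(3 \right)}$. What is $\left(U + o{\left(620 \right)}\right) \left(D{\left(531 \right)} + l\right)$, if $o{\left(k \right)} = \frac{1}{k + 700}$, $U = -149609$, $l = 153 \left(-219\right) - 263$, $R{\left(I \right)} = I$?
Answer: $\frac{3124787417417}{660} \approx 4.7345 \cdot 10^{9}$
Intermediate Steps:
$l = -33770$ ($l = -33507 - 263 = -33770$)
$o{\left(k \right)} = \frac{1}{700 + k}$
$D{\left(v \right)} = 4 v$ ($D{\left(v \right)} = v + v 3 = v + 3 v = 4 v$)
$\left(U + o{\left(620 \right)}\right) \left(D{\left(531 \right)} + l\right) = \left(-149609 + \frac{1}{700 + 620}\right) \left(4 \cdot 531 - 33770\right) = \left(-149609 + \frac{1}{1320}\right) \left(2124 - 33770\right) = \left(-149609 + \frac{1}{1320}\right) \left(-31646\right) = \left(- \frac{197483879}{1320}\right) \left(-31646\right) = \frac{3124787417417}{660}$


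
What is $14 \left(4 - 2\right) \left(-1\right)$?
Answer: $-28$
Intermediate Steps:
$14 \left(4 - 2\right) \left(-1\right) = 14 \cdot 2 \left(-1\right) = 28 \left(-1\right) = -28$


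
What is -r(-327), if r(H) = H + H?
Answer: 654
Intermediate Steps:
r(H) = 2*H
-r(-327) = -2*(-327) = -1*(-654) = 654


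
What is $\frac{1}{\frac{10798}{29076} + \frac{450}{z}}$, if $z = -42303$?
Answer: $\frac{205000338}{73950599} \approx 2.7721$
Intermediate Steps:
$\frac{1}{\frac{10798}{29076} + \frac{450}{z}} = \frac{1}{\frac{10798}{29076} + \frac{450}{-42303}} = \frac{1}{10798 \cdot \frac{1}{29076} + 450 \left(- \frac{1}{42303}\right)} = \frac{1}{\frac{5399}{14538} - \frac{150}{14101}} = \frac{1}{\frac{73950599}{205000338}} = \frac{205000338}{73950599}$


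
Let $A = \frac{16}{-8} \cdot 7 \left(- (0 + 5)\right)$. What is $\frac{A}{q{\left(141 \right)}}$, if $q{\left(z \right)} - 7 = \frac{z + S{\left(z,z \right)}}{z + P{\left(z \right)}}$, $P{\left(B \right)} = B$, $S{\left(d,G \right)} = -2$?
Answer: $\frac{19740}{2113} \approx 9.3422$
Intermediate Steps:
$q{\left(z \right)} = 7 + \frac{-2 + z}{2 z}$ ($q{\left(z \right)} = 7 + \frac{z - 2}{z + z} = 7 + \frac{-2 + z}{2 z}$)
$A = 70$ ($A = 16 \left(- \frac{1}{8}\right) 7 \left(\left(-1\right) 5\right) = \left(-2\right) 7 \left(-5\right) = \left(-14\right) \left(-5\right) = 70$)
$\frac{A}{q{\left(141 \right)}} = \frac{70}{\frac{15}{2} - \frac{1}{141}} = \frac{70}{\frac{2113}{282}} = 70 \cdot \frac{282}{2113} = \frac{19740}{2113}$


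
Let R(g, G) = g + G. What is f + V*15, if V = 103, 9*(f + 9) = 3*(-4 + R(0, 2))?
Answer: 4606/3 ≈ 1535.3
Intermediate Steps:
R(g, G) = G + g
f = -29/3 (f = -9 + (3*(-4 + (2 + 0)))/9 = -9 + (3*(-4 + 2))/9 = -9 + (3*(-2))/9 = -9 + (⅑)*(-6) = -9 - ⅔ = -29/3 ≈ -9.6667)
f + V*15 = -29/3 + 103*15 = -29/3 + 1545 = 4606/3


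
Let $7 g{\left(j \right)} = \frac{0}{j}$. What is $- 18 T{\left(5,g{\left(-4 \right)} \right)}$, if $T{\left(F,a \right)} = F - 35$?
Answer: $540$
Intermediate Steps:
$g{\left(j \right)} = 0$ ($g{\left(j \right)} = \frac{0 \frac{1}{j}}{7} = \frac{1}{7} \cdot 0 = 0$)
$T{\left(F,a \right)} = -35 + F$
$- 18 T{\left(5,g{\left(-4 \right)} \right)} = - 18 \left(-35 + 5\right) = \left(-18\right) \left(-30\right) = 540$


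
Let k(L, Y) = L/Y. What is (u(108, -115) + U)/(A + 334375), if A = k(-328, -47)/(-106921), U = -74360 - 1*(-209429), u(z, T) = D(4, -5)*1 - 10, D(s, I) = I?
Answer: 678685110498/1680330340297 ≈ 0.40390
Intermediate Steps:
u(z, T) = -15 (u(z, T) = -5*1 - 10 = -5 - 10 = -15)
U = 135069 (U = -74360 + 209429 = 135069)
A = -328/5025287 (A = -328/(-47)/(-106921) = -328*(-1/47)*(-1/106921) = (328/47)*(-1/106921) = -328/5025287 ≈ -6.5270e-5)
(u(108, -115) + U)/(A + 334375) = (-15 + 135069)/(-328/5025287 + 334375) = 135054/(1680330340297/5025287) = 135054*(5025287/1680330340297) = 678685110498/1680330340297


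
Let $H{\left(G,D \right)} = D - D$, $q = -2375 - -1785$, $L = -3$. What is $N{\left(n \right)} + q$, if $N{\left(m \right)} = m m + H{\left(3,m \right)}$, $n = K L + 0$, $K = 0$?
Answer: $-590$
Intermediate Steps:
$n = 0$ ($n = 0 \left(-3\right) + 0 = 0 + 0 = 0$)
$q = -590$ ($q = -2375 + 1785 = -590$)
$H{\left(G,D \right)} = 0$
$N{\left(m \right)} = m^{2}$ ($N{\left(m \right)} = m m + 0 = m^{2} + 0 = m^{2}$)
$N{\left(n \right)} + q = 0^{2} - 590 = 0 - 590 = -590$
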